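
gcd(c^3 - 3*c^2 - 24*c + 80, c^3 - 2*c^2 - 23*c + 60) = c^2 + c - 20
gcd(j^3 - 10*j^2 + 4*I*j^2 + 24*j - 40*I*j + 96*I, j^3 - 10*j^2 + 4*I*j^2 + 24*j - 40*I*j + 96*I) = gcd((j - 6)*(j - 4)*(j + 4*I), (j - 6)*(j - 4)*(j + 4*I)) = j^3 + j^2*(-10 + 4*I) + j*(24 - 40*I) + 96*I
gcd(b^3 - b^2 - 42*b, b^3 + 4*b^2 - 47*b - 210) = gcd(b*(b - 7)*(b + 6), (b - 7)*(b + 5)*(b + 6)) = b^2 - b - 42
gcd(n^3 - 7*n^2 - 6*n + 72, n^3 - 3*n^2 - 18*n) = n^2 - 3*n - 18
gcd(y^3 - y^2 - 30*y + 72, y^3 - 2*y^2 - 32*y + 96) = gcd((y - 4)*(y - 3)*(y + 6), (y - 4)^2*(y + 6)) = y^2 + 2*y - 24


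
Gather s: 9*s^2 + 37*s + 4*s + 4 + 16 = 9*s^2 + 41*s + 20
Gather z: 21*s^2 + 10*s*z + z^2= 21*s^2 + 10*s*z + z^2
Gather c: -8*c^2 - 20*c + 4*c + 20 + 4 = -8*c^2 - 16*c + 24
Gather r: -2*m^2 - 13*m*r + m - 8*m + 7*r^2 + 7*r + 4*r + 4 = -2*m^2 - 7*m + 7*r^2 + r*(11 - 13*m) + 4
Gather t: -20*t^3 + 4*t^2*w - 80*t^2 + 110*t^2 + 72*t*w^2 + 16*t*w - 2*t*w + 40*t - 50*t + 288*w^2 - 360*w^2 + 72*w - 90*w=-20*t^3 + t^2*(4*w + 30) + t*(72*w^2 + 14*w - 10) - 72*w^2 - 18*w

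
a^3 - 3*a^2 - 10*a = a*(a - 5)*(a + 2)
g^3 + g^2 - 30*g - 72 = (g - 6)*(g + 3)*(g + 4)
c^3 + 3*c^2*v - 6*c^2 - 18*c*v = c*(c - 6)*(c + 3*v)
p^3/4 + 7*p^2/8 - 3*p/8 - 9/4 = (p/4 + 1/2)*(p - 3/2)*(p + 3)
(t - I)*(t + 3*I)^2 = t^3 + 5*I*t^2 - 3*t + 9*I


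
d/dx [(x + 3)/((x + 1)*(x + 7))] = (-x^2 - 6*x - 17)/(x^4 + 16*x^3 + 78*x^2 + 112*x + 49)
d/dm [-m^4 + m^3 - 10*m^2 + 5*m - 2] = -4*m^3 + 3*m^2 - 20*m + 5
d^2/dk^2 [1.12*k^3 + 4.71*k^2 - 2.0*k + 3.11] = 6.72*k + 9.42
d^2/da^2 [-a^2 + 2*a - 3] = -2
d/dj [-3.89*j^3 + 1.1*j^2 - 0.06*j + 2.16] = -11.67*j^2 + 2.2*j - 0.06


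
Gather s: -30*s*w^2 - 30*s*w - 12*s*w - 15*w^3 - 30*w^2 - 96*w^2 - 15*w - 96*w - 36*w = s*(-30*w^2 - 42*w) - 15*w^3 - 126*w^2 - 147*w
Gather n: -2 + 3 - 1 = 0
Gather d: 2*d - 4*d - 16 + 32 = 16 - 2*d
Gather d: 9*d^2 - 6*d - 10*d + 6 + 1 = 9*d^2 - 16*d + 7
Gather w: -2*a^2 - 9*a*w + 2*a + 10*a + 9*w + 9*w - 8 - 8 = -2*a^2 + 12*a + w*(18 - 9*a) - 16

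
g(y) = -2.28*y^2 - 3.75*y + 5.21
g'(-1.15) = 1.49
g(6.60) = -118.86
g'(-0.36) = -2.11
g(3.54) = -36.64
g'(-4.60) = 17.23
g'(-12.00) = 50.97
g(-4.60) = -25.78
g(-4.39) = -22.27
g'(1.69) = -11.46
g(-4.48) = -23.75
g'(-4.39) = 16.27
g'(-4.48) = 16.68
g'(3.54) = -19.89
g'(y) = -4.56*y - 3.75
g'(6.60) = -33.85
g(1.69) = -7.64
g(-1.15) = 6.51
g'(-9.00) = 37.29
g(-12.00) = -278.11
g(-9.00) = -145.72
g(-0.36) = 6.26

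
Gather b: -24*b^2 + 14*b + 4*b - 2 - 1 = -24*b^2 + 18*b - 3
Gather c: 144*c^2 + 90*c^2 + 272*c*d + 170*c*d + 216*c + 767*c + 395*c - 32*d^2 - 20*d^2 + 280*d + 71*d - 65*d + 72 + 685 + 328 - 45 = 234*c^2 + c*(442*d + 1378) - 52*d^2 + 286*d + 1040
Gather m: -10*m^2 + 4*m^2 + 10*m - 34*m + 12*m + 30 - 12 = -6*m^2 - 12*m + 18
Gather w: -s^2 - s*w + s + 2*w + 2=-s^2 + s + w*(2 - s) + 2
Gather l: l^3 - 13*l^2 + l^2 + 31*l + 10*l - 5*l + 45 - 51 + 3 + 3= l^3 - 12*l^2 + 36*l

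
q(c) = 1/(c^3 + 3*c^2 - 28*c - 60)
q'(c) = (-3*c^2 - 6*c + 28)/(c^3 + 3*c^2 - 28*c - 60)^2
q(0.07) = -0.02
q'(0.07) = 0.01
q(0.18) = -0.02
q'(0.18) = 0.01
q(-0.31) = -0.02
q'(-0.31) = 0.01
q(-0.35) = -0.02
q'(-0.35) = 0.01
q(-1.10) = -0.04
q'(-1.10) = 0.04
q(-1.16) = -0.04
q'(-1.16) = 0.05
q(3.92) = -0.02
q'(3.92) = -0.01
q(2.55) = -0.01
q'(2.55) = -0.00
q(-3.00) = 0.04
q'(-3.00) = 0.03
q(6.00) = 0.01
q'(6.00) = -0.01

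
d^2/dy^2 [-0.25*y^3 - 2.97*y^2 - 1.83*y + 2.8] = -1.5*y - 5.94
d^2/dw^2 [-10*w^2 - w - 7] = -20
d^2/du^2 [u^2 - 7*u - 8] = 2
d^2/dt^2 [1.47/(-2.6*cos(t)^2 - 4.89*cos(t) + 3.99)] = (39.7488*(1 - cos(t)^2)^2 + 56.06874*cos(t)^3 + 116.024307*cos(t)^2 - 83.456163*cos(t) - 140.549934)/(2.6*cos(t)^2 + 4.89*cos(t) - 3.99)^3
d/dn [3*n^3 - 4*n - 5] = 9*n^2 - 4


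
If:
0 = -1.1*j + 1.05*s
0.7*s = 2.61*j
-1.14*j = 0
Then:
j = 0.00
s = 0.00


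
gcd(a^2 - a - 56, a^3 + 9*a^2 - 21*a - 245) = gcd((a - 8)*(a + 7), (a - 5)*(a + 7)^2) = a + 7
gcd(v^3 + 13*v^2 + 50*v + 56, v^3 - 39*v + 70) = v + 7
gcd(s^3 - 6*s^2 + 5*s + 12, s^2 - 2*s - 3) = s^2 - 2*s - 3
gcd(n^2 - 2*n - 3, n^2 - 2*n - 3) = n^2 - 2*n - 3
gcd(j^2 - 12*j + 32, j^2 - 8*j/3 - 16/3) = j - 4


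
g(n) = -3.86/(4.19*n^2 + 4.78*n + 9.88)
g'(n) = -3.86*(-8.38*n - 4.78)/(4.19*n^2 + 4.78*n + 9.88)^2 = (32.3468*n + 18.4508)/(4.19*n^2 + 4.78*n + 9.88)^2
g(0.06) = -0.38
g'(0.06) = 0.20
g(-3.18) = -0.10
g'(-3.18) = -0.06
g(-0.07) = -0.40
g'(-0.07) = 0.18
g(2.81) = -0.07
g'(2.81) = 0.03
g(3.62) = -0.05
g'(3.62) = 0.02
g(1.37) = -0.16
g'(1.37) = 0.11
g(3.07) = -0.06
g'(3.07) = 0.03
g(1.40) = -0.16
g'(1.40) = 0.10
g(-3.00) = -0.12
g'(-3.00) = -0.07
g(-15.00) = -0.00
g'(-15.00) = -0.00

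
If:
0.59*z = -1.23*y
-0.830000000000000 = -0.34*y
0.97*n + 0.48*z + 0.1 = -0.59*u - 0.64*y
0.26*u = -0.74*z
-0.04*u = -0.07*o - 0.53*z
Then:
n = -8.01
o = 46.81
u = 14.48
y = 2.44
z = -5.09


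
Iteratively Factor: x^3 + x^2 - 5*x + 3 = (x - 1)*(x^2 + 2*x - 3) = (x - 1)^2*(x + 3)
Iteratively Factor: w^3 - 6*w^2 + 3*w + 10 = (w + 1)*(w^2 - 7*w + 10) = (w - 5)*(w + 1)*(w - 2)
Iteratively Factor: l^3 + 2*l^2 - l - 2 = (l + 2)*(l^2 - 1) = (l + 1)*(l + 2)*(l - 1)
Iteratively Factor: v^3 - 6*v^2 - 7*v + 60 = (v - 4)*(v^2 - 2*v - 15) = (v - 5)*(v - 4)*(v + 3)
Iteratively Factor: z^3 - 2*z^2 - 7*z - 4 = (z - 4)*(z^2 + 2*z + 1) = (z - 4)*(z + 1)*(z + 1)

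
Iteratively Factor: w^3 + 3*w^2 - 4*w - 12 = (w + 3)*(w^2 - 4) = (w - 2)*(w + 3)*(w + 2)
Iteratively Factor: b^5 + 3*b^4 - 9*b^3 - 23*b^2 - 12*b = (b + 1)*(b^4 + 2*b^3 - 11*b^2 - 12*b) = (b + 1)^2*(b^3 + b^2 - 12*b) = b*(b + 1)^2*(b^2 + b - 12) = b*(b + 1)^2*(b + 4)*(b - 3)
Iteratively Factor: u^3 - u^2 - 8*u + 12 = (u + 3)*(u^2 - 4*u + 4) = (u - 2)*(u + 3)*(u - 2)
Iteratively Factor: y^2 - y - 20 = (y + 4)*(y - 5)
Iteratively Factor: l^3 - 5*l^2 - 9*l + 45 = (l + 3)*(l^2 - 8*l + 15) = (l - 3)*(l + 3)*(l - 5)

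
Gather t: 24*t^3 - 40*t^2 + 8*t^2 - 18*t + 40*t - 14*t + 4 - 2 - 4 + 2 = 24*t^3 - 32*t^2 + 8*t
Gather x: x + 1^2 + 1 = x + 2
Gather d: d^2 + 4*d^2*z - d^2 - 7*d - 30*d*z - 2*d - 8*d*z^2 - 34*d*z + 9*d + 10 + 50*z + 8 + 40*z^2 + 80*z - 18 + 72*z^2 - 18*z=4*d^2*z + d*(-8*z^2 - 64*z) + 112*z^2 + 112*z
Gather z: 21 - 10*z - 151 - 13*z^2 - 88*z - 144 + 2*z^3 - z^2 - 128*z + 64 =2*z^3 - 14*z^2 - 226*z - 210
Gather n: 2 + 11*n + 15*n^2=15*n^2 + 11*n + 2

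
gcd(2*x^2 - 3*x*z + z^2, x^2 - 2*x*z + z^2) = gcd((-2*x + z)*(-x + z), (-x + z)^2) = x - z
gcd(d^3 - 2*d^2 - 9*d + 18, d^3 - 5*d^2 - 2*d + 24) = d - 3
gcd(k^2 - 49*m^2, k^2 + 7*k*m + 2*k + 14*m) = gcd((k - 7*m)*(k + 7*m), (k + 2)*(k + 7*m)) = k + 7*m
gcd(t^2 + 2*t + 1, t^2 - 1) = t + 1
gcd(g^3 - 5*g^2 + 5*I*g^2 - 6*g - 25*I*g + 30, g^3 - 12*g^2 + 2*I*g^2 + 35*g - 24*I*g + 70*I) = g^2 + g*(-5 + 2*I) - 10*I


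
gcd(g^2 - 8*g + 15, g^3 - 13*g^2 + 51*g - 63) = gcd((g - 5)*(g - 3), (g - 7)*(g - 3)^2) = g - 3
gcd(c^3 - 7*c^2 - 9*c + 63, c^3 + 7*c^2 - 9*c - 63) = c^2 - 9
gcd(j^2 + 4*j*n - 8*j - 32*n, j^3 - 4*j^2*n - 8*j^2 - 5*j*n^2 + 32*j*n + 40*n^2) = j - 8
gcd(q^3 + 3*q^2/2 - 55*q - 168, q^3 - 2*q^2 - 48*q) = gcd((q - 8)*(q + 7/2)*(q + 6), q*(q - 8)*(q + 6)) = q^2 - 2*q - 48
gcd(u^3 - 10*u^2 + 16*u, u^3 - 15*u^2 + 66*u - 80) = u^2 - 10*u + 16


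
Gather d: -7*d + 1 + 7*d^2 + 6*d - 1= 7*d^2 - d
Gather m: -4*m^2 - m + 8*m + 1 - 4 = -4*m^2 + 7*m - 3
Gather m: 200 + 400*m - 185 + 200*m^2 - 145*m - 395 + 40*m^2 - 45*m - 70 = 240*m^2 + 210*m - 450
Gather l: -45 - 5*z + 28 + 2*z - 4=-3*z - 21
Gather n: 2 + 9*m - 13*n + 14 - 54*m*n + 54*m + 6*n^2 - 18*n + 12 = 63*m + 6*n^2 + n*(-54*m - 31) + 28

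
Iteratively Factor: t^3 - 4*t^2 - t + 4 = (t - 4)*(t^2 - 1) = (t - 4)*(t + 1)*(t - 1)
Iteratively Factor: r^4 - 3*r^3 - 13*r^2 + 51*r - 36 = (r + 4)*(r^3 - 7*r^2 + 15*r - 9) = (r - 3)*(r + 4)*(r^2 - 4*r + 3) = (r - 3)*(r - 1)*(r + 4)*(r - 3)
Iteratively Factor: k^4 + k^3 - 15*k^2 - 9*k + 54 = (k + 3)*(k^3 - 2*k^2 - 9*k + 18) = (k + 3)^2*(k^2 - 5*k + 6) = (k - 3)*(k + 3)^2*(k - 2)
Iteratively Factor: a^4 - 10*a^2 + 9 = (a - 3)*(a^3 + 3*a^2 - a - 3) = (a - 3)*(a - 1)*(a^2 + 4*a + 3) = (a - 3)*(a - 1)*(a + 3)*(a + 1)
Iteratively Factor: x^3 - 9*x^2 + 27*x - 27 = (x - 3)*(x^2 - 6*x + 9) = (x - 3)^2*(x - 3)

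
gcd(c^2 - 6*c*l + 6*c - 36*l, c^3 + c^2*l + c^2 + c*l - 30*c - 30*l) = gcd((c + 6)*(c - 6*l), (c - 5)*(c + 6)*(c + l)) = c + 6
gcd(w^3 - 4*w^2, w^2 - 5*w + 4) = w - 4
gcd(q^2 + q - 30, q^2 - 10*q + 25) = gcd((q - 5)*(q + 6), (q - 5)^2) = q - 5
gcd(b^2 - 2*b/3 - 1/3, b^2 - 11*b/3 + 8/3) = b - 1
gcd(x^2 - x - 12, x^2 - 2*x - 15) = x + 3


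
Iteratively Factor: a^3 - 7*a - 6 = (a - 3)*(a^2 + 3*a + 2) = (a - 3)*(a + 1)*(a + 2)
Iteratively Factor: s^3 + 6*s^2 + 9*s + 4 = (s + 1)*(s^2 + 5*s + 4) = (s + 1)^2*(s + 4)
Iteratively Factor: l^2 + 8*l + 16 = (l + 4)*(l + 4)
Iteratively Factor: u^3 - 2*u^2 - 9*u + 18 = (u - 2)*(u^2 - 9) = (u - 2)*(u + 3)*(u - 3)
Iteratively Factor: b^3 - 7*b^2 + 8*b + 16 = (b + 1)*(b^2 - 8*b + 16) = (b - 4)*(b + 1)*(b - 4)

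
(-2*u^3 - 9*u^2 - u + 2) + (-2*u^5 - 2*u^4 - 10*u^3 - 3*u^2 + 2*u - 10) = -2*u^5 - 2*u^4 - 12*u^3 - 12*u^2 + u - 8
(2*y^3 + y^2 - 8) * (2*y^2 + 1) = 4*y^5 + 2*y^4 + 2*y^3 - 15*y^2 - 8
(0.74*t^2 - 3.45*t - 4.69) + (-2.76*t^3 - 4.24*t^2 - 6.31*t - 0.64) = -2.76*t^3 - 3.5*t^2 - 9.76*t - 5.33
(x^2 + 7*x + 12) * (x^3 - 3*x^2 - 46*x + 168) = x^5 + 4*x^4 - 55*x^3 - 190*x^2 + 624*x + 2016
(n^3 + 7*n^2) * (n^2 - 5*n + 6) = n^5 + 2*n^4 - 29*n^3 + 42*n^2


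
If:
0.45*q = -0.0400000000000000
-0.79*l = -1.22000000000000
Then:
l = 1.54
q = -0.09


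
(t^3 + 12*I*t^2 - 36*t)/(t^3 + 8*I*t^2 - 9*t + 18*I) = t*(t + 6*I)/(t^2 + 2*I*t + 3)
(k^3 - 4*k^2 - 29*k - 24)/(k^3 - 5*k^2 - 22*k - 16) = (k + 3)/(k + 2)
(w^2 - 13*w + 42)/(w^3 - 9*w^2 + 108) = (w - 7)/(w^2 - 3*w - 18)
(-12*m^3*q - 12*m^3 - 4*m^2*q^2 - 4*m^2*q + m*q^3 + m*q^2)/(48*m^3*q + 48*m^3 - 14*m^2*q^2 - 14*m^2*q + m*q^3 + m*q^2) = (2*m + q)/(-8*m + q)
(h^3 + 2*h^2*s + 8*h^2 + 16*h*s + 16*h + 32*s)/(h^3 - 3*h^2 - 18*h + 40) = (h^2 + 2*h*s + 4*h + 8*s)/(h^2 - 7*h + 10)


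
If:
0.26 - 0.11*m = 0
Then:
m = 2.36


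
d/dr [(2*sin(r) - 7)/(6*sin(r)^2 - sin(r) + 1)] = (-12*sin(r)^2 + 84*sin(r) - 5)*cos(r)/(6*sin(r)^2 - sin(r) + 1)^2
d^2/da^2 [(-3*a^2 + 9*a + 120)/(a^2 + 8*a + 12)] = 6*(11*a^3 + 156*a^2 + 852*a + 1648)/(a^6 + 24*a^5 + 228*a^4 + 1088*a^3 + 2736*a^2 + 3456*a + 1728)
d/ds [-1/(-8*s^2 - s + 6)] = (-16*s - 1)/(8*s^2 + s - 6)^2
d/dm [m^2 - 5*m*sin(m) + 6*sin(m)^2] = -5*m*cos(m) + 2*m - 5*sin(m) + 6*sin(2*m)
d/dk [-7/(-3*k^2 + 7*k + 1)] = 7*(7 - 6*k)/(-3*k^2 + 7*k + 1)^2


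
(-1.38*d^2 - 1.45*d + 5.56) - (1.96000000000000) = -1.38*d^2 - 1.45*d + 3.6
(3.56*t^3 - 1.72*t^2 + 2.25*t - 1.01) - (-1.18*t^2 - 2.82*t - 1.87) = 3.56*t^3 - 0.54*t^2 + 5.07*t + 0.86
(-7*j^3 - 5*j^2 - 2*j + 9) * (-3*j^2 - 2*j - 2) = 21*j^5 + 29*j^4 + 30*j^3 - 13*j^2 - 14*j - 18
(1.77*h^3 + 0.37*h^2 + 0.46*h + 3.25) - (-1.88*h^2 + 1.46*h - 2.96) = 1.77*h^3 + 2.25*h^2 - 1.0*h + 6.21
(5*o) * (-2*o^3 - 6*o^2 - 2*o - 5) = -10*o^4 - 30*o^3 - 10*o^2 - 25*o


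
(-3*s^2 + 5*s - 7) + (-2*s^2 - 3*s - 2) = -5*s^2 + 2*s - 9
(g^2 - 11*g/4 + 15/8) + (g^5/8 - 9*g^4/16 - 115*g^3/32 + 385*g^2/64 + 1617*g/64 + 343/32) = g^5/8 - 9*g^4/16 - 115*g^3/32 + 449*g^2/64 + 1441*g/64 + 403/32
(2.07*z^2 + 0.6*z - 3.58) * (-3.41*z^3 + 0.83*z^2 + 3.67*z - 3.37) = -7.0587*z^5 - 0.3279*z^4 + 20.3027*z^3 - 7.7453*z^2 - 15.1606*z + 12.0646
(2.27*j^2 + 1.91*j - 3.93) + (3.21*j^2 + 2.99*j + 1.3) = 5.48*j^2 + 4.9*j - 2.63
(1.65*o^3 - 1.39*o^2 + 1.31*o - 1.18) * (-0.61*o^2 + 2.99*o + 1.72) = -1.0065*o^5 + 5.7814*o^4 - 2.1172*o^3 + 2.2459*o^2 - 1.275*o - 2.0296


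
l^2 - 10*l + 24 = (l - 6)*(l - 4)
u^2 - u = u*(u - 1)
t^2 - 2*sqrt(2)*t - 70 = (t - 7*sqrt(2))*(t + 5*sqrt(2))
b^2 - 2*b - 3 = (b - 3)*(b + 1)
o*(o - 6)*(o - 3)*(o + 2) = o^4 - 7*o^3 + 36*o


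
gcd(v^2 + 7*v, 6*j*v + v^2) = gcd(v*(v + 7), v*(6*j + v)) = v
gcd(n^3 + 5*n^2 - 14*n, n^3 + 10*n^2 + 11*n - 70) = n^2 + 5*n - 14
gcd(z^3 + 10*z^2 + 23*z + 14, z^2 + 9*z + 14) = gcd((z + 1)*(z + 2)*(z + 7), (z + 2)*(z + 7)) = z^2 + 9*z + 14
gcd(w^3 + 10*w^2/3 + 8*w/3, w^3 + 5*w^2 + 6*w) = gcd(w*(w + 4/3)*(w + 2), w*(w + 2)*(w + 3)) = w^2 + 2*w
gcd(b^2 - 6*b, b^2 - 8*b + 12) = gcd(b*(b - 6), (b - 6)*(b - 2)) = b - 6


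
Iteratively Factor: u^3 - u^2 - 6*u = (u)*(u^2 - u - 6) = u*(u - 3)*(u + 2)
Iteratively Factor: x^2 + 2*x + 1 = (x + 1)*(x + 1)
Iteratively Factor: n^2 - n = (n)*(n - 1)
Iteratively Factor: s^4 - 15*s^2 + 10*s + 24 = (s - 2)*(s^3 + 2*s^2 - 11*s - 12) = (s - 2)*(s + 1)*(s^2 + s - 12) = (s - 2)*(s + 1)*(s + 4)*(s - 3)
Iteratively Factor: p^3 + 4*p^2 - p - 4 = (p - 1)*(p^2 + 5*p + 4) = (p - 1)*(p + 1)*(p + 4)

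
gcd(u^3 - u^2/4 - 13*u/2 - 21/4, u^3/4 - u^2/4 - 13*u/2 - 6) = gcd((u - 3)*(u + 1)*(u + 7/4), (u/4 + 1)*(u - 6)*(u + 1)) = u + 1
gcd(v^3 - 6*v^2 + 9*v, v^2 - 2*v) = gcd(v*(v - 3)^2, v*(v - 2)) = v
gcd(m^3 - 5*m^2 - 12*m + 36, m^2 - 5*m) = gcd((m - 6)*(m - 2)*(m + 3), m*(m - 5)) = 1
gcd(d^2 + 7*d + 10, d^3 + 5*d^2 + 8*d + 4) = d + 2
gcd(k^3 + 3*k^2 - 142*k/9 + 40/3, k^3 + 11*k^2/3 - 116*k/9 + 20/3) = k^2 + 13*k/3 - 10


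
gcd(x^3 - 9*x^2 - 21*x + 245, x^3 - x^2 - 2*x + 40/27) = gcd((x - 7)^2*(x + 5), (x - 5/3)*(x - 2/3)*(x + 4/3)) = 1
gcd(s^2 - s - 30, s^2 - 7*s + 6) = s - 6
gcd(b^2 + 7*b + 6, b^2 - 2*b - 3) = b + 1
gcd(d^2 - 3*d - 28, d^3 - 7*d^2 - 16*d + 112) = d^2 - 3*d - 28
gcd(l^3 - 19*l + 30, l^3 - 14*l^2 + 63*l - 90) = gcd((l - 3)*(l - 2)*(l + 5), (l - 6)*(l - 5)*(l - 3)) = l - 3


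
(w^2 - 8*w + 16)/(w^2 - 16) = (w - 4)/(w + 4)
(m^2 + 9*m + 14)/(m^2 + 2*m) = (m + 7)/m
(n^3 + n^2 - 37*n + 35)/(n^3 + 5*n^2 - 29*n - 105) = (n - 1)/(n + 3)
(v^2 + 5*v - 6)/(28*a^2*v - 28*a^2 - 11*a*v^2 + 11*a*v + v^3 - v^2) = (v + 6)/(28*a^2 - 11*a*v + v^2)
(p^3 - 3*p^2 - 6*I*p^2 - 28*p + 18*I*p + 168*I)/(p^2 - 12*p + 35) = (p^2 + p*(4 - 6*I) - 24*I)/(p - 5)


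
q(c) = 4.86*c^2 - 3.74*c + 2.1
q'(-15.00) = -149.54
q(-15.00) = 1151.70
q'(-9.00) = -91.22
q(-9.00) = 429.42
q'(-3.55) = -38.25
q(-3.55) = 76.63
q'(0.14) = -2.38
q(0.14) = 1.67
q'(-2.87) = -31.64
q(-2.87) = 52.87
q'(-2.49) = -27.94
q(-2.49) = 41.55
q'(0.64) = 2.48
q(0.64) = 1.70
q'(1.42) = 10.06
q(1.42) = 6.59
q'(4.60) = 40.97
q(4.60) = 87.73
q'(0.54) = 1.51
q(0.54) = 1.50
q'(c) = 9.72*c - 3.74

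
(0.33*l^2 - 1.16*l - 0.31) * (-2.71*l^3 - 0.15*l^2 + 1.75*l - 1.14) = -0.8943*l^5 + 3.0941*l^4 + 1.5916*l^3 - 2.3597*l^2 + 0.7799*l + 0.3534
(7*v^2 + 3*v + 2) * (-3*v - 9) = -21*v^3 - 72*v^2 - 33*v - 18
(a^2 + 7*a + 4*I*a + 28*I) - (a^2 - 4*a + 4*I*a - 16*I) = 11*a + 44*I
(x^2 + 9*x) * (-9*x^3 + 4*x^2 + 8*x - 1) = -9*x^5 - 77*x^4 + 44*x^3 + 71*x^2 - 9*x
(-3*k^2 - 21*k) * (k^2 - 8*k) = -3*k^4 + 3*k^3 + 168*k^2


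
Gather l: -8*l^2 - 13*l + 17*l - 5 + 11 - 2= -8*l^2 + 4*l + 4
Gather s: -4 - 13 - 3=-20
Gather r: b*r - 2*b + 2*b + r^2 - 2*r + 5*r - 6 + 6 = r^2 + r*(b + 3)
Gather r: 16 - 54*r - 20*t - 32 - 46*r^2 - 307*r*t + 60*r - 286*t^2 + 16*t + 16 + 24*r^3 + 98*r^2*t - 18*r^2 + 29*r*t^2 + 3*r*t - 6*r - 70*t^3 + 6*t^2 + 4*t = 24*r^3 + r^2*(98*t - 64) + r*(29*t^2 - 304*t) - 70*t^3 - 280*t^2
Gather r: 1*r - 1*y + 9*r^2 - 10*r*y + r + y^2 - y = 9*r^2 + r*(2 - 10*y) + y^2 - 2*y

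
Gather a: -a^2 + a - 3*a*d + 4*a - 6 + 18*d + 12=-a^2 + a*(5 - 3*d) + 18*d + 6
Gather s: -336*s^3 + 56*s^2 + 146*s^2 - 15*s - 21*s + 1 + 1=-336*s^3 + 202*s^2 - 36*s + 2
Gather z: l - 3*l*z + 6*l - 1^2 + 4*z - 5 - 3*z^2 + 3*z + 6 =7*l - 3*z^2 + z*(7 - 3*l)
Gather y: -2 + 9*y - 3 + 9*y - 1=18*y - 6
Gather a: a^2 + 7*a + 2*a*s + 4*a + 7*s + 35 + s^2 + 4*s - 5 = a^2 + a*(2*s + 11) + s^2 + 11*s + 30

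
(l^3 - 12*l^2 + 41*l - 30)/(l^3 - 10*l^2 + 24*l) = (l^2 - 6*l + 5)/(l*(l - 4))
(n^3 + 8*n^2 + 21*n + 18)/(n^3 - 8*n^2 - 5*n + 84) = (n^2 + 5*n + 6)/(n^2 - 11*n + 28)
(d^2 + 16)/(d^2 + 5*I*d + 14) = (d^2 + 16)/(d^2 + 5*I*d + 14)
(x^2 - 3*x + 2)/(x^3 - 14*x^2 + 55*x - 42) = (x - 2)/(x^2 - 13*x + 42)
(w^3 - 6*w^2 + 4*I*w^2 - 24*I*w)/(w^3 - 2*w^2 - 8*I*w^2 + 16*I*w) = (w^2 + w*(-6 + 4*I) - 24*I)/(w^2 + w*(-2 - 8*I) + 16*I)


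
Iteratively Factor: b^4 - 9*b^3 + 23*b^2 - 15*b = (b - 1)*(b^3 - 8*b^2 + 15*b) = b*(b - 1)*(b^2 - 8*b + 15) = b*(b - 3)*(b - 1)*(b - 5)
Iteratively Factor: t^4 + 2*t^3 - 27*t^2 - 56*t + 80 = (t - 5)*(t^3 + 7*t^2 + 8*t - 16) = (t - 5)*(t + 4)*(t^2 + 3*t - 4) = (t - 5)*(t + 4)^2*(t - 1)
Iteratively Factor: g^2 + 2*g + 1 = (g + 1)*(g + 1)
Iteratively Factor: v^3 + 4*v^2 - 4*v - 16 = (v + 4)*(v^2 - 4) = (v + 2)*(v + 4)*(v - 2)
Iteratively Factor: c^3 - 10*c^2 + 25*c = (c)*(c^2 - 10*c + 25) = c*(c - 5)*(c - 5)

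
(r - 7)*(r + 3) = r^2 - 4*r - 21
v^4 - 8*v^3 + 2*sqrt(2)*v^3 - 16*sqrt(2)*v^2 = v^2*(v - 8)*(v + 2*sqrt(2))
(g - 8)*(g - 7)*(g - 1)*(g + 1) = g^4 - 15*g^3 + 55*g^2 + 15*g - 56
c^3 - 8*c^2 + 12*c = c*(c - 6)*(c - 2)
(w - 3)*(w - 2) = w^2 - 5*w + 6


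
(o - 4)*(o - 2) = o^2 - 6*o + 8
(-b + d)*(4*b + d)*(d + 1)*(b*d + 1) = -4*b^3*d^2 - 4*b^3*d + 3*b^2*d^3 + 3*b^2*d^2 - 4*b^2*d - 4*b^2 + b*d^4 + b*d^3 + 3*b*d^2 + 3*b*d + d^3 + d^2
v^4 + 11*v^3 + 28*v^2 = v^2*(v + 4)*(v + 7)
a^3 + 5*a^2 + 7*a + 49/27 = (a + 1/3)*(a + 7/3)^2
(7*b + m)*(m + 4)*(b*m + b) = 7*b^2*m^2 + 35*b^2*m + 28*b^2 + b*m^3 + 5*b*m^2 + 4*b*m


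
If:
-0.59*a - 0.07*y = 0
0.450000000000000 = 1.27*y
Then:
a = -0.04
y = 0.35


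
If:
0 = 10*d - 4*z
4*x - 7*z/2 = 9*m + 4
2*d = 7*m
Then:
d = 2*z/5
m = 4*z/35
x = 317*z/280 + 1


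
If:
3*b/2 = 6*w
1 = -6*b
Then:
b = -1/6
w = -1/24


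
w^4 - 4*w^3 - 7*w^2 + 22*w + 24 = (w - 4)*(w - 3)*(w + 1)*(w + 2)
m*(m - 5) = m^2 - 5*m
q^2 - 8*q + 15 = (q - 5)*(q - 3)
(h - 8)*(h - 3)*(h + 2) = h^3 - 9*h^2 + 2*h + 48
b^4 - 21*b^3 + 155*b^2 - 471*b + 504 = (b - 8)*(b - 7)*(b - 3)^2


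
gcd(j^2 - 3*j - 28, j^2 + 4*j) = j + 4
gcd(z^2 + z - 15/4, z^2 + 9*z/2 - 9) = z - 3/2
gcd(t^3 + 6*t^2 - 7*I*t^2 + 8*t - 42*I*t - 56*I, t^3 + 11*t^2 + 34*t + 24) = t + 4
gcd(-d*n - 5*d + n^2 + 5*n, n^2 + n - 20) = n + 5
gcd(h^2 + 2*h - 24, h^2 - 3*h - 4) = h - 4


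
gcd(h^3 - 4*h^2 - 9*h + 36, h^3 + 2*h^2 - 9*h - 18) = h^2 - 9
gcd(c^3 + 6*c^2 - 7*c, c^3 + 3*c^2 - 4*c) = c^2 - c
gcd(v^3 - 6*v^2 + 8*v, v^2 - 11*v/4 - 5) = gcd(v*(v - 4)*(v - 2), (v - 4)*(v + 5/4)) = v - 4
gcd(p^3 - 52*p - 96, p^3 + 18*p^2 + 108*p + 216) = p + 6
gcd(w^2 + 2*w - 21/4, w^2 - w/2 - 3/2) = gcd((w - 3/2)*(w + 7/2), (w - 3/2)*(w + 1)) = w - 3/2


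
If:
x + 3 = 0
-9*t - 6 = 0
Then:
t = -2/3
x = -3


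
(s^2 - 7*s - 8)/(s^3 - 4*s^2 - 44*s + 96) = (s + 1)/(s^2 + 4*s - 12)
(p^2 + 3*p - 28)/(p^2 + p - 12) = (p^2 + 3*p - 28)/(p^2 + p - 12)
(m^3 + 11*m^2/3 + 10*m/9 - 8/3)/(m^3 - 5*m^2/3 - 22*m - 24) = (m - 2/3)/(m - 6)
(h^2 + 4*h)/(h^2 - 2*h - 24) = h/(h - 6)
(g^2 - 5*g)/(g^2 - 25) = g/(g + 5)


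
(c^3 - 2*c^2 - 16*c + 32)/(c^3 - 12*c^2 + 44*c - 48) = (c + 4)/(c - 6)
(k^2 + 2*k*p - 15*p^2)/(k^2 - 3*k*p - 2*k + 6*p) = (k + 5*p)/(k - 2)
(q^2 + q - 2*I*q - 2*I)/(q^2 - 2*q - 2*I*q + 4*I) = (q + 1)/(q - 2)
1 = 1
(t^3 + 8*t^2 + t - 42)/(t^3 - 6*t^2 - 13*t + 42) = (t + 7)/(t - 7)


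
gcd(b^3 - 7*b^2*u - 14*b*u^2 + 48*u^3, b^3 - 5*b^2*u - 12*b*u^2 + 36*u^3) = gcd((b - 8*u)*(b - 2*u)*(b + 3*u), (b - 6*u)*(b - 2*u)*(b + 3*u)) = -b^2 - b*u + 6*u^2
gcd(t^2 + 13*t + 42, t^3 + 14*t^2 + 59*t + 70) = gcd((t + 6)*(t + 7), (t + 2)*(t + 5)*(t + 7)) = t + 7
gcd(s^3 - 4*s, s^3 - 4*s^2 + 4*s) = s^2 - 2*s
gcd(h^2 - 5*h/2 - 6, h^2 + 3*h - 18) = 1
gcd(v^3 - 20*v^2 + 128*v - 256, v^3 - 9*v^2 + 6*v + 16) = v - 8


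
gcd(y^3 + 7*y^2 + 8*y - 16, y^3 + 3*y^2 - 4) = y - 1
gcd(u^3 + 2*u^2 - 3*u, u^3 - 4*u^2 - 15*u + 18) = u^2 + 2*u - 3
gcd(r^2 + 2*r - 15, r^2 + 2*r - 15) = r^2 + 2*r - 15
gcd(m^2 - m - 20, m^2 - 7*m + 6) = 1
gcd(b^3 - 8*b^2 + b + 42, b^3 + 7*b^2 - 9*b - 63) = b - 3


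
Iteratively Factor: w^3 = (w)*(w^2) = w^2*(w)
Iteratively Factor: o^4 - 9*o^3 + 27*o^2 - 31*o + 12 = (o - 3)*(o^3 - 6*o^2 + 9*o - 4) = (o - 3)*(o - 1)*(o^2 - 5*o + 4) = (o - 3)*(o - 1)^2*(o - 4)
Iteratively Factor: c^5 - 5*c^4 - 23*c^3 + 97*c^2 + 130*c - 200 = (c + 2)*(c^4 - 7*c^3 - 9*c^2 + 115*c - 100) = (c - 5)*(c + 2)*(c^3 - 2*c^2 - 19*c + 20) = (c - 5)*(c - 1)*(c + 2)*(c^2 - c - 20) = (c - 5)^2*(c - 1)*(c + 2)*(c + 4)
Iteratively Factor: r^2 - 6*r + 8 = (r - 4)*(r - 2)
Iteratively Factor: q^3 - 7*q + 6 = (q - 1)*(q^2 + q - 6) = (q - 1)*(q + 3)*(q - 2)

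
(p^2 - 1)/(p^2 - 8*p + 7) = (p + 1)/(p - 7)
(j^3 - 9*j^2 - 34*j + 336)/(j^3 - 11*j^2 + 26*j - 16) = (j^2 - j - 42)/(j^2 - 3*j + 2)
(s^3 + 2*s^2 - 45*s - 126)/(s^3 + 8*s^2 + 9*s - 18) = (s - 7)/(s - 1)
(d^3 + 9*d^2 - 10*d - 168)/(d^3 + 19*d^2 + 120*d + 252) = (d - 4)/(d + 6)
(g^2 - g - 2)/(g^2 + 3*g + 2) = (g - 2)/(g + 2)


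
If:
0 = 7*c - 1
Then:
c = 1/7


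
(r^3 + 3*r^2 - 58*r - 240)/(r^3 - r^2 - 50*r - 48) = (r + 5)/(r + 1)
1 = 1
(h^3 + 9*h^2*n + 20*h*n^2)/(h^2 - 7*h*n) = (h^2 + 9*h*n + 20*n^2)/(h - 7*n)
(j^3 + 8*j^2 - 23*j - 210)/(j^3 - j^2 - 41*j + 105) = (j + 6)/(j - 3)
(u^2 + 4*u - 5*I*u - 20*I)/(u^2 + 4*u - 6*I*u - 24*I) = (u - 5*I)/(u - 6*I)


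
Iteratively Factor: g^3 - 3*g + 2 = (g - 1)*(g^2 + g - 2) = (g - 1)^2*(g + 2)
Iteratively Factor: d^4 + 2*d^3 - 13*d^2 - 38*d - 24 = (d + 1)*(d^3 + d^2 - 14*d - 24) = (d + 1)*(d + 2)*(d^2 - d - 12) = (d + 1)*(d + 2)*(d + 3)*(d - 4)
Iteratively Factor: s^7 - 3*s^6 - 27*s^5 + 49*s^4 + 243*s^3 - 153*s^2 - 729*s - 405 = (s - 3)*(s^6 - 27*s^4 - 32*s^3 + 147*s^2 + 288*s + 135) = (s - 3)*(s + 1)*(s^5 - s^4 - 26*s^3 - 6*s^2 + 153*s + 135) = (s - 3)*(s + 1)*(s + 3)*(s^4 - 4*s^3 - 14*s^2 + 36*s + 45) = (s - 5)*(s - 3)*(s + 1)*(s + 3)*(s^3 + s^2 - 9*s - 9) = (s - 5)*(s - 3)^2*(s + 1)*(s + 3)*(s^2 + 4*s + 3) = (s - 5)*(s - 3)^2*(s + 1)^2*(s + 3)*(s + 3)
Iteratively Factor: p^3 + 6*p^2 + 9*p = (p + 3)*(p^2 + 3*p) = p*(p + 3)*(p + 3)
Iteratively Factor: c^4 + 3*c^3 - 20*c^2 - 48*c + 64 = (c + 4)*(c^3 - c^2 - 16*c + 16) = (c - 4)*(c + 4)*(c^2 + 3*c - 4) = (c - 4)*(c + 4)^2*(c - 1)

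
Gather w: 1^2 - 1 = 0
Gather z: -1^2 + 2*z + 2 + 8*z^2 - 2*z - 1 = 8*z^2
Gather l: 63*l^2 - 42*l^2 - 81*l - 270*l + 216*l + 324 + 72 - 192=21*l^2 - 135*l + 204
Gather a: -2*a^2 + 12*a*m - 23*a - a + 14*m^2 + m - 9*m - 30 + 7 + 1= -2*a^2 + a*(12*m - 24) + 14*m^2 - 8*m - 22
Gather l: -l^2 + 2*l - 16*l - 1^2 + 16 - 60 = -l^2 - 14*l - 45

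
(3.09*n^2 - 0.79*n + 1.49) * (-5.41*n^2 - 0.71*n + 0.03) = -16.7169*n^4 + 2.08*n^3 - 7.4073*n^2 - 1.0816*n + 0.0447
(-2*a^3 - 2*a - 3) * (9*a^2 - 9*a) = -18*a^5 + 18*a^4 - 18*a^3 - 9*a^2 + 27*a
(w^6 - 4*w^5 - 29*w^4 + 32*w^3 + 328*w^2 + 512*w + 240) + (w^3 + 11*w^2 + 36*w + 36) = w^6 - 4*w^5 - 29*w^4 + 33*w^3 + 339*w^2 + 548*w + 276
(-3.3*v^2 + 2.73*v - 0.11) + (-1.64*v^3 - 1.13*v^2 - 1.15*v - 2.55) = -1.64*v^3 - 4.43*v^2 + 1.58*v - 2.66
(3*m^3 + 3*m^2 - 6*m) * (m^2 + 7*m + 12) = 3*m^5 + 24*m^4 + 51*m^3 - 6*m^2 - 72*m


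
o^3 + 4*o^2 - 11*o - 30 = (o - 3)*(o + 2)*(o + 5)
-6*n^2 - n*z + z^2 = (-3*n + z)*(2*n + z)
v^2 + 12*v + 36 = (v + 6)^2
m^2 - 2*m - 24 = (m - 6)*(m + 4)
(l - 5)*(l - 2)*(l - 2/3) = l^3 - 23*l^2/3 + 44*l/3 - 20/3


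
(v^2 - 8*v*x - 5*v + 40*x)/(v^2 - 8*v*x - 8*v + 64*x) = (v - 5)/(v - 8)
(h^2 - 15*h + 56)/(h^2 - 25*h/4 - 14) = 4*(h - 7)/(4*h + 7)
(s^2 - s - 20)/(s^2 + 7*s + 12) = (s - 5)/(s + 3)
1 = 1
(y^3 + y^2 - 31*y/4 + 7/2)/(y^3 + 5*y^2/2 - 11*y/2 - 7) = (y - 1/2)/(y + 1)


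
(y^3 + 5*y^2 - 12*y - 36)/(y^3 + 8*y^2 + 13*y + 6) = (y^2 - y - 6)/(y^2 + 2*y + 1)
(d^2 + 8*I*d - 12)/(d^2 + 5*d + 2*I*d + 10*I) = (d + 6*I)/(d + 5)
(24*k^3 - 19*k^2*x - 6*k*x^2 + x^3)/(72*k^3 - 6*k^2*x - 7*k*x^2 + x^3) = (8*k^2 - 9*k*x + x^2)/(24*k^2 - 10*k*x + x^2)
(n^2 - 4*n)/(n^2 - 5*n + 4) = n/(n - 1)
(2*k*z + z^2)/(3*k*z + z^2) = (2*k + z)/(3*k + z)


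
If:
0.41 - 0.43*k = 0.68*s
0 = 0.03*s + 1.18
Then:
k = 63.16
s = -39.33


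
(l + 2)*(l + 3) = l^2 + 5*l + 6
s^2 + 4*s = s*(s + 4)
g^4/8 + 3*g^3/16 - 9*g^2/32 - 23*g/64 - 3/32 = (g/4 + 1/2)*(g/2 + 1/4)*(g - 3/2)*(g + 1/2)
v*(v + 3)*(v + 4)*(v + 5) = v^4 + 12*v^3 + 47*v^2 + 60*v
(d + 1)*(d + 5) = d^2 + 6*d + 5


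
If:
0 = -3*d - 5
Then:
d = -5/3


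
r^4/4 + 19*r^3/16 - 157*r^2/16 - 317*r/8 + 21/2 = (r/4 + 1)*(r - 6)*(r - 1/4)*(r + 7)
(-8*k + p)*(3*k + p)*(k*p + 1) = -24*k^3*p - 5*k^2*p^2 - 24*k^2 + k*p^3 - 5*k*p + p^2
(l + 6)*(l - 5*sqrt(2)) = l^2 - 5*sqrt(2)*l + 6*l - 30*sqrt(2)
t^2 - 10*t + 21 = (t - 7)*(t - 3)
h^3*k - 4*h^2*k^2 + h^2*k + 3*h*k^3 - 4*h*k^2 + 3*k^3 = (h - 3*k)*(h - k)*(h*k + k)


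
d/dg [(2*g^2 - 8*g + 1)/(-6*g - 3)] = 2*(-2*g^2 - 2*g + 5)/(3*(4*g^2 + 4*g + 1))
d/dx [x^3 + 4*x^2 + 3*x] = 3*x^2 + 8*x + 3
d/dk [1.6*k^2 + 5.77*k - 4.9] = 3.2*k + 5.77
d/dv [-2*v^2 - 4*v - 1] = -4*v - 4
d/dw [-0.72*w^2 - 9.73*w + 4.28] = -1.44*w - 9.73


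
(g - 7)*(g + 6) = g^2 - g - 42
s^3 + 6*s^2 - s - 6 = (s - 1)*(s + 1)*(s + 6)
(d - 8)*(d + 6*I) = d^2 - 8*d + 6*I*d - 48*I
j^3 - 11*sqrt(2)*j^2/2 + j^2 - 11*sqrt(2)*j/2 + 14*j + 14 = (j + 1)*(j - 7*sqrt(2)/2)*(j - 2*sqrt(2))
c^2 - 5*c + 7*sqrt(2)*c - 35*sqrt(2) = (c - 5)*(c + 7*sqrt(2))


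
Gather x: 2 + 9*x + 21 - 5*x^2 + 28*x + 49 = -5*x^2 + 37*x + 72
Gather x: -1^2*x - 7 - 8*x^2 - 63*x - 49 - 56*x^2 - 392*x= -64*x^2 - 456*x - 56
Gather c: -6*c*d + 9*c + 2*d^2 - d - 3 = c*(9 - 6*d) + 2*d^2 - d - 3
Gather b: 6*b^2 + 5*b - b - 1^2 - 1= 6*b^2 + 4*b - 2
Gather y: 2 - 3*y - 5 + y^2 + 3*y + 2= y^2 - 1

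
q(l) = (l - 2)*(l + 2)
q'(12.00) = 24.00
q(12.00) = 140.00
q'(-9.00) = -18.00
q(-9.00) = 77.00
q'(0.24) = 0.48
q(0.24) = -3.94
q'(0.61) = 1.22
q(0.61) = -3.63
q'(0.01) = 0.02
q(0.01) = -4.00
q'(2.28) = 4.56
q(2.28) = 1.20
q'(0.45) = 0.90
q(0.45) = -3.80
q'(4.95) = 9.90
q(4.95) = 20.50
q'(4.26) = 8.52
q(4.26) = 14.15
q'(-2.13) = -4.26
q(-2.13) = 0.54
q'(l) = 2*l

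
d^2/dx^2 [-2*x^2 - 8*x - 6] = -4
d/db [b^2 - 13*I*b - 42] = 2*b - 13*I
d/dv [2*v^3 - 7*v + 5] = 6*v^2 - 7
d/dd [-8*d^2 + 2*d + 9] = 2 - 16*d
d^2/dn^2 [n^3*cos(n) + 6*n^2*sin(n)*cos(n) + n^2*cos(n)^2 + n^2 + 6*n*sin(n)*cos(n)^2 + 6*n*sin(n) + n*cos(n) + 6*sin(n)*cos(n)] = -n^3*cos(n) - 6*n^2*sin(n) - 12*n^2*sin(2*n) - 2*n^2*cos(2*n) - 15*n*sin(n)/2 - 4*n*sin(2*n) - 27*n*sin(3*n)/2 + 5*n*cos(n) + 24*n*cos(2*n) - 2*sin(n) - 6*sin(2*n) + 15*cos(n) + cos(2*n) + 9*cos(3*n) + 3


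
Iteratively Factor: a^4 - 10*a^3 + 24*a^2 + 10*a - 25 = (a - 5)*(a^3 - 5*a^2 - a + 5) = (a - 5)*(a + 1)*(a^2 - 6*a + 5) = (a - 5)^2*(a + 1)*(a - 1)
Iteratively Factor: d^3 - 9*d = (d)*(d^2 - 9) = d*(d + 3)*(d - 3)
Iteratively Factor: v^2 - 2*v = (v)*(v - 2)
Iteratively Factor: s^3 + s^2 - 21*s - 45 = (s + 3)*(s^2 - 2*s - 15) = (s - 5)*(s + 3)*(s + 3)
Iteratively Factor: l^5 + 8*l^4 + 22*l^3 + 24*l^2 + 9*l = (l)*(l^4 + 8*l^3 + 22*l^2 + 24*l + 9) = l*(l + 3)*(l^3 + 5*l^2 + 7*l + 3) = l*(l + 1)*(l + 3)*(l^2 + 4*l + 3) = l*(l + 1)^2*(l + 3)*(l + 3)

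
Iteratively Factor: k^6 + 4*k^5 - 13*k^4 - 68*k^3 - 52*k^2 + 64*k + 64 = (k + 1)*(k^5 + 3*k^4 - 16*k^3 - 52*k^2 + 64) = (k + 1)*(k + 2)*(k^4 + k^3 - 18*k^2 - 16*k + 32) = (k - 4)*(k + 1)*(k + 2)*(k^3 + 5*k^2 + 2*k - 8) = (k - 4)*(k + 1)*(k + 2)^2*(k^2 + 3*k - 4) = (k - 4)*(k - 1)*(k + 1)*(k + 2)^2*(k + 4)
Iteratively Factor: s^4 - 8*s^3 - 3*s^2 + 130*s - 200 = (s + 4)*(s^3 - 12*s^2 + 45*s - 50) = (s - 5)*(s + 4)*(s^2 - 7*s + 10) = (s - 5)^2*(s + 4)*(s - 2)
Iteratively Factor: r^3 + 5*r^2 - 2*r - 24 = (r - 2)*(r^2 + 7*r + 12) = (r - 2)*(r + 4)*(r + 3)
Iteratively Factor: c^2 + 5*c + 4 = (c + 1)*(c + 4)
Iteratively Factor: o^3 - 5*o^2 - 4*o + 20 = (o - 5)*(o^2 - 4) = (o - 5)*(o + 2)*(o - 2)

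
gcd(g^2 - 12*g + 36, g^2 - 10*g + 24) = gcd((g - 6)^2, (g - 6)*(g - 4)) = g - 6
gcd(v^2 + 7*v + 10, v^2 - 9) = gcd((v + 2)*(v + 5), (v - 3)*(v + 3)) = 1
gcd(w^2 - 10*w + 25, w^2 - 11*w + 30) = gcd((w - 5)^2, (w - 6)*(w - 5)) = w - 5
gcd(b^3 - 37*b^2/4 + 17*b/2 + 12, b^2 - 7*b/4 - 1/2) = b - 2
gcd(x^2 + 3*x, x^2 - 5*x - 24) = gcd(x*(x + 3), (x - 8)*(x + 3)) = x + 3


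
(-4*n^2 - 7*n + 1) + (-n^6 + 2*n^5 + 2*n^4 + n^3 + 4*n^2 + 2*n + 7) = -n^6 + 2*n^5 + 2*n^4 + n^3 - 5*n + 8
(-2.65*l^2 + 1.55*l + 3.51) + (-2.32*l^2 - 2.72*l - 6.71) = -4.97*l^2 - 1.17*l - 3.2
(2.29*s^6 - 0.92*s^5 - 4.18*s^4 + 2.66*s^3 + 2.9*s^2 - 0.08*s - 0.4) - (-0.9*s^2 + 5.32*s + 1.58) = 2.29*s^6 - 0.92*s^5 - 4.18*s^4 + 2.66*s^3 + 3.8*s^2 - 5.4*s - 1.98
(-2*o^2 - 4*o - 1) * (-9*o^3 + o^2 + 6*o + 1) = 18*o^5 + 34*o^4 - 7*o^3 - 27*o^2 - 10*o - 1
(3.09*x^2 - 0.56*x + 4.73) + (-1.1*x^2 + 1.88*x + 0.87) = 1.99*x^2 + 1.32*x + 5.6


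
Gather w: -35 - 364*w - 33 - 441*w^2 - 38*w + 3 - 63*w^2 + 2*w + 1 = -504*w^2 - 400*w - 64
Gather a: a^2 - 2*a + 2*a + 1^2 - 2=a^2 - 1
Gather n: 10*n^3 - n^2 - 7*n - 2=10*n^3 - n^2 - 7*n - 2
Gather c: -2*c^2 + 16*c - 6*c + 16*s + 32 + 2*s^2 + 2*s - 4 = -2*c^2 + 10*c + 2*s^2 + 18*s + 28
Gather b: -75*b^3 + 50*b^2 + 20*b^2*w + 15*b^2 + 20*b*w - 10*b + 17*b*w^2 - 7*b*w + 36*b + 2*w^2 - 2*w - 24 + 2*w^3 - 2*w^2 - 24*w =-75*b^3 + b^2*(20*w + 65) + b*(17*w^2 + 13*w + 26) + 2*w^3 - 26*w - 24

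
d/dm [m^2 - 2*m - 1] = 2*m - 2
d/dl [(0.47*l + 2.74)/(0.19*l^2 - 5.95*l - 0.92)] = (-0.0893*l^2 - 1.0412*l + 15.8706)/(0.0361*l^4 - 2.261*l^3 + 35.0529*l^2 + 10.948*l + 0.8464)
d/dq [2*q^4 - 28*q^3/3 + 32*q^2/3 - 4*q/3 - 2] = 8*q^3 - 28*q^2 + 64*q/3 - 4/3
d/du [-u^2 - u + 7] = -2*u - 1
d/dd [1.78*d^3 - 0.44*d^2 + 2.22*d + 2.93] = 5.34*d^2 - 0.88*d + 2.22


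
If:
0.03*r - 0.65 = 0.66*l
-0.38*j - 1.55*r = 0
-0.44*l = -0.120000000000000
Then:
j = -112.85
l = 0.27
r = 27.67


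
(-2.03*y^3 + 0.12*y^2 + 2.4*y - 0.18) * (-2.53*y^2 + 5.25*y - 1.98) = 5.1359*y^5 - 10.9611*y^4 - 1.4226*y^3 + 12.8178*y^2 - 5.697*y + 0.3564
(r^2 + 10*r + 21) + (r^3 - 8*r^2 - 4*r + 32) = r^3 - 7*r^2 + 6*r + 53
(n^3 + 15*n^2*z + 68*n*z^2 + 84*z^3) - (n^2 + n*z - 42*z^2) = n^3 + 15*n^2*z - n^2 + 68*n*z^2 - n*z + 84*z^3 + 42*z^2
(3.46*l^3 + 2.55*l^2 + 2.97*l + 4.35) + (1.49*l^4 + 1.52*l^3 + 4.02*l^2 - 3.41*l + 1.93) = 1.49*l^4 + 4.98*l^3 + 6.57*l^2 - 0.44*l + 6.28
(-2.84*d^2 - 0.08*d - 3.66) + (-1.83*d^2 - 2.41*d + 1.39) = -4.67*d^2 - 2.49*d - 2.27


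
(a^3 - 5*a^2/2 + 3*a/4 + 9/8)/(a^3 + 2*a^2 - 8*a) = (8*a^3 - 20*a^2 + 6*a + 9)/(8*a*(a^2 + 2*a - 8))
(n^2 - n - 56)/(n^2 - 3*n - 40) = (n + 7)/(n + 5)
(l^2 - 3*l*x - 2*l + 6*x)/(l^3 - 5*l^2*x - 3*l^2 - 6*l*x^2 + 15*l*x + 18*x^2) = (l^2 - 3*l*x - 2*l + 6*x)/(l^3 - 5*l^2*x - 3*l^2 - 6*l*x^2 + 15*l*x + 18*x^2)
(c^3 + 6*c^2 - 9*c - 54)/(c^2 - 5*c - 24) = (c^2 + 3*c - 18)/(c - 8)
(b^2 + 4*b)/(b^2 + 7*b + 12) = b/(b + 3)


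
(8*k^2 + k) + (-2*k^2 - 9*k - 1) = 6*k^2 - 8*k - 1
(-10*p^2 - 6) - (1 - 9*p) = -10*p^2 + 9*p - 7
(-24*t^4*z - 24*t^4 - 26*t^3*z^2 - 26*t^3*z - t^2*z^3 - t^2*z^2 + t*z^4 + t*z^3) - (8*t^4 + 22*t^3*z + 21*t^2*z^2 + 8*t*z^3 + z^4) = -24*t^4*z - 32*t^4 - 26*t^3*z^2 - 48*t^3*z - t^2*z^3 - 22*t^2*z^2 + t*z^4 - 7*t*z^3 - z^4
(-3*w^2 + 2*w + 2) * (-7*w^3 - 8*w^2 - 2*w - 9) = 21*w^5 + 10*w^4 - 24*w^3 + 7*w^2 - 22*w - 18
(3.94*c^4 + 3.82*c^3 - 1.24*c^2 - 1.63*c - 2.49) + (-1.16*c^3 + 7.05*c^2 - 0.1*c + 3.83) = 3.94*c^4 + 2.66*c^3 + 5.81*c^2 - 1.73*c + 1.34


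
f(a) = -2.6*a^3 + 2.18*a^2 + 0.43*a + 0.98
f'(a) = -7.8*a^2 + 4.36*a + 0.43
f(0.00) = 0.98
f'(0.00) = 0.43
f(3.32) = -68.71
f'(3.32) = -71.07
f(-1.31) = 10.00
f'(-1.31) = -18.67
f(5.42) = -346.62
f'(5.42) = -205.07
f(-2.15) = 35.97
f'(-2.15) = -45.00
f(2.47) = -23.84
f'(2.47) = -36.39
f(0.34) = 1.28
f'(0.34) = 1.01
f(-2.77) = 71.78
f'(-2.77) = -71.50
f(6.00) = -479.56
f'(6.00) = -254.21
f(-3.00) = 89.51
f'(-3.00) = -82.85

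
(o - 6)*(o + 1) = o^2 - 5*o - 6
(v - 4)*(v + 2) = v^2 - 2*v - 8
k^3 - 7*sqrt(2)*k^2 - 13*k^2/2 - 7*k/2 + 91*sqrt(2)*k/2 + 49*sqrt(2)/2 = (k - 7)*(k + 1/2)*(k - 7*sqrt(2))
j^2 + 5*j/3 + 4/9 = (j + 1/3)*(j + 4/3)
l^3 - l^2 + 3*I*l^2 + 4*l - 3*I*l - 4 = (l - 1)*(l - I)*(l + 4*I)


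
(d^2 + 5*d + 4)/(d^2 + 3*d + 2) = (d + 4)/(d + 2)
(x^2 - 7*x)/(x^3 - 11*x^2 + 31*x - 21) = x/(x^2 - 4*x + 3)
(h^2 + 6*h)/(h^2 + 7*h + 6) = h/(h + 1)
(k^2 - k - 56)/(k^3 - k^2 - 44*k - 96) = (k + 7)/(k^2 + 7*k + 12)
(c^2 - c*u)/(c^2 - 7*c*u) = (c - u)/(c - 7*u)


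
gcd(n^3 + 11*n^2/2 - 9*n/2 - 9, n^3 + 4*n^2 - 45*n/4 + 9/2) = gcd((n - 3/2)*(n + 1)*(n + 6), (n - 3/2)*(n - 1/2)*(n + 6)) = n^2 + 9*n/2 - 9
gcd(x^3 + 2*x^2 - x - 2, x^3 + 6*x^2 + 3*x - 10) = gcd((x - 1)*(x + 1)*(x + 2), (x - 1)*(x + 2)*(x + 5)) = x^2 + x - 2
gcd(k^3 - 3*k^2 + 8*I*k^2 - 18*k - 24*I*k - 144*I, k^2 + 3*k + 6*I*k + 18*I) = k + 3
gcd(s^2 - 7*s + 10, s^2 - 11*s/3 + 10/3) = s - 2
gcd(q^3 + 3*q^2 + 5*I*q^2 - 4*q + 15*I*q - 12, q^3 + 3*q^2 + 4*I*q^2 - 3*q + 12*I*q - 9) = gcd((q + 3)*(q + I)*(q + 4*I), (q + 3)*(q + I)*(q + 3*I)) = q^2 + q*(3 + I) + 3*I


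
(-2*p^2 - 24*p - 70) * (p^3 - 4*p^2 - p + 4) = -2*p^5 - 16*p^4 + 28*p^3 + 296*p^2 - 26*p - 280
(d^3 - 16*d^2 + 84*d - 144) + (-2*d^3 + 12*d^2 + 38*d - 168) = -d^3 - 4*d^2 + 122*d - 312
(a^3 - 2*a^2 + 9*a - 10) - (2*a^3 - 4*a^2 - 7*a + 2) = -a^3 + 2*a^2 + 16*a - 12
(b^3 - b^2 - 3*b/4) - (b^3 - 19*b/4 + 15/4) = -b^2 + 4*b - 15/4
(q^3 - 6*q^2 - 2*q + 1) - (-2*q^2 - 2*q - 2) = q^3 - 4*q^2 + 3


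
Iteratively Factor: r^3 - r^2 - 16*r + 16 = (r - 1)*(r^2 - 16) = (r - 4)*(r - 1)*(r + 4)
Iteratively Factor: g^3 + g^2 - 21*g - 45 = (g + 3)*(g^2 - 2*g - 15) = (g - 5)*(g + 3)*(g + 3)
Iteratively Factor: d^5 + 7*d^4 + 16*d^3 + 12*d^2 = (d + 3)*(d^4 + 4*d^3 + 4*d^2) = (d + 2)*(d + 3)*(d^3 + 2*d^2) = d*(d + 2)*(d + 3)*(d^2 + 2*d) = d^2*(d + 2)*(d + 3)*(d + 2)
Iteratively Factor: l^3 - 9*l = (l)*(l^2 - 9) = l*(l - 3)*(l + 3)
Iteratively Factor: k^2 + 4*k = (k)*(k + 4)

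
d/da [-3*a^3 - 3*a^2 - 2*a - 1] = -9*a^2 - 6*a - 2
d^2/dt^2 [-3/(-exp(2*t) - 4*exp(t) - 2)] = 12*(-(exp(t) + 1)*(exp(2*t) + 4*exp(t) + 2) + 2*(exp(t) + 2)^2*exp(t))*exp(t)/(exp(2*t) + 4*exp(t) + 2)^3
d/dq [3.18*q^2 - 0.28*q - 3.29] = 6.36*q - 0.28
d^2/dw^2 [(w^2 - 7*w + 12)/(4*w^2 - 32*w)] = (w^3 + 36*w^2 - 288*w + 768)/(2*w^3*(w^3 - 24*w^2 + 192*w - 512))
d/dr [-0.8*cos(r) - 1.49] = 0.8*sin(r)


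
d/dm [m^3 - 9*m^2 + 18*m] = 3*m^2 - 18*m + 18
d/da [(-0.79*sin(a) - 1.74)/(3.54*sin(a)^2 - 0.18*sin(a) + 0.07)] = (2.7966*sin(a)^2 + 12.3192*sin(a) - 0.3685)*cos(a)/(12.5316*sin(a)^4 - 1.2744*sin(a)^3 + 0.528*sin(a)^2 - 0.0252*sin(a) + 0.0049)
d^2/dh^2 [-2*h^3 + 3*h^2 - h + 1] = 6 - 12*h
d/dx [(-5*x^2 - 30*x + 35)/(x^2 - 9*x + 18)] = 25*(3*x^2 - 10*x - 9)/(x^4 - 18*x^3 + 117*x^2 - 324*x + 324)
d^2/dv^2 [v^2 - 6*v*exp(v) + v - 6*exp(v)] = -6*v*exp(v) - 18*exp(v) + 2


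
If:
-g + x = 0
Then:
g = x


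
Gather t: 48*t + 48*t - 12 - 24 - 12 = 96*t - 48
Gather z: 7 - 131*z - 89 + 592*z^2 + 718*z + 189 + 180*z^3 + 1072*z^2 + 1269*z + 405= 180*z^3 + 1664*z^2 + 1856*z + 512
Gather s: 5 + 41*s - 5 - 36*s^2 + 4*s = -36*s^2 + 45*s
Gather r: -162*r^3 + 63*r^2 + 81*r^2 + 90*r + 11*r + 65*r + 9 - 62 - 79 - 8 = -162*r^3 + 144*r^2 + 166*r - 140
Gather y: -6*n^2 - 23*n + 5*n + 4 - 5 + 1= -6*n^2 - 18*n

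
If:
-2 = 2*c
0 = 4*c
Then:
No Solution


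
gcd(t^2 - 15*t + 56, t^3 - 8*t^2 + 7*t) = t - 7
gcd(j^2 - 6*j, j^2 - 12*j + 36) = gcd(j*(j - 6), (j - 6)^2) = j - 6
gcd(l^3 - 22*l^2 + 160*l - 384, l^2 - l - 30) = l - 6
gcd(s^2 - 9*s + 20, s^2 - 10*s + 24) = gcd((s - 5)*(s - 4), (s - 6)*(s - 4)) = s - 4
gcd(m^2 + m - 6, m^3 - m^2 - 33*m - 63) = m + 3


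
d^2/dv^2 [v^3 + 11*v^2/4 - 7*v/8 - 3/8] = 6*v + 11/2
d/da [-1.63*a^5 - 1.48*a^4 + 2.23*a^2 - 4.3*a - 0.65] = -8.15*a^4 - 5.92*a^3 + 4.46*a - 4.3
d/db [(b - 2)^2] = 2*b - 4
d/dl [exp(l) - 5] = exp(l)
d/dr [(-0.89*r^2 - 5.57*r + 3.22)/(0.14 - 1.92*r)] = (1.7088*r^2 - 0.2492*r + 5.4026)/(3.6864*r^2 - 0.5376*r + 0.0196)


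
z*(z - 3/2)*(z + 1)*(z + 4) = z^4 + 7*z^3/2 - 7*z^2/2 - 6*z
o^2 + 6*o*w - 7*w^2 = (o - w)*(o + 7*w)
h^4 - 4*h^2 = h^2*(h - 2)*(h + 2)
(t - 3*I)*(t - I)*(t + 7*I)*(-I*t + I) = -I*t^4 + 3*t^3 + I*t^3 - 3*t^2 - 25*I*t^2 - 21*t + 25*I*t + 21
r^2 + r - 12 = (r - 3)*(r + 4)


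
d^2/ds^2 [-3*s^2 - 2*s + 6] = -6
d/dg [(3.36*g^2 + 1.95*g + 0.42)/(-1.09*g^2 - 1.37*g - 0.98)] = (-2.4777*g^2 - 5.67*g - 1.3356)/(1.1881*g^4 + 2.9866*g^3 + 4.0133*g^2 + 2.6852*g + 0.9604)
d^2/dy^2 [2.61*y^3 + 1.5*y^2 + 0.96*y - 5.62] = 15.66*y + 3.0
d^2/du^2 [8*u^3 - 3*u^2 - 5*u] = 48*u - 6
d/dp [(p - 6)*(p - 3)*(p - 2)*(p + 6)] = 4*p^3 - 15*p^2 - 60*p + 180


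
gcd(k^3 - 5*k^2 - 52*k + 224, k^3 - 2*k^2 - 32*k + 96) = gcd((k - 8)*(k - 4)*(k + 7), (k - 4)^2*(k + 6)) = k - 4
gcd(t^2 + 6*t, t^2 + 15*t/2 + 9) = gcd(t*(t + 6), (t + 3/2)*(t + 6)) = t + 6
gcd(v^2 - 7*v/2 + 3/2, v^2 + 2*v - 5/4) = v - 1/2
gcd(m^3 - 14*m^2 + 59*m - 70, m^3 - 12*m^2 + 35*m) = m^2 - 12*m + 35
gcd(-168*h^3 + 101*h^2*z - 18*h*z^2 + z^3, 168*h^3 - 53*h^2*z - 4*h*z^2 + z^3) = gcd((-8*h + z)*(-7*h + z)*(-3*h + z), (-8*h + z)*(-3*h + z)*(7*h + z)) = 24*h^2 - 11*h*z + z^2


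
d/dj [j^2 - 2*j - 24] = 2*j - 2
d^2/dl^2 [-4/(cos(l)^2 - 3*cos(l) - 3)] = 4*(-4*sin(l)^4 - 9*sin(l)^2*cos(l) + 23*sin(l)^2 + 5)/(sin(l)^2 + 3*cos(l) + 2)^3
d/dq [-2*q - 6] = -2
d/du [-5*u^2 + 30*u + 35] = 30 - 10*u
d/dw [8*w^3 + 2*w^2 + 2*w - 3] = 24*w^2 + 4*w + 2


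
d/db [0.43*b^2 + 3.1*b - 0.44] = 0.86*b + 3.1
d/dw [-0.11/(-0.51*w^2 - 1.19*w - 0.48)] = (-0.1122*w - 0.1309)/(0.51*w^2 + 1.19*w + 0.48)^2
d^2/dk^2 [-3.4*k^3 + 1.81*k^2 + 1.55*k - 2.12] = 3.62 - 20.4*k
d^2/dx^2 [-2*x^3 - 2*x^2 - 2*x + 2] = -12*x - 4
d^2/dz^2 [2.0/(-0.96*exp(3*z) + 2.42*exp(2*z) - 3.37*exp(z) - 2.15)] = (-2.0*(2.88*exp(2*z) - 4.84*exp(z) + 3.37)*(5.76*exp(2*z) - 9.68*exp(z) + 6.74)*exp(z) + (17.28*exp(2*z) - 19.36*exp(z) + 6.74)*(0.96*exp(3*z) - 2.42*exp(2*z) + 3.37*exp(z) + 2.15))*exp(z)/(0.96*exp(3*z) - 2.42*exp(2*z) + 3.37*exp(z) + 2.15)^3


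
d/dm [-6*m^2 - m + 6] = -12*m - 1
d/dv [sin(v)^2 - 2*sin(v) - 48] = 2*(sin(v) - 1)*cos(v)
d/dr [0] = 0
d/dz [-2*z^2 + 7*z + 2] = 7 - 4*z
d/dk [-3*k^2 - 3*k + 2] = -6*k - 3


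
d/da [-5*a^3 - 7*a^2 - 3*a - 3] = -15*a^2 - 14*a - 3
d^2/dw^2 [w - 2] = 0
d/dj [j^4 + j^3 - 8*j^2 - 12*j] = 4*j^3 + 3*j^2 - 16*j - 12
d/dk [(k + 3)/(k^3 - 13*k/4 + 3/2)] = 4*(4*k^3 - 13*k - (k + 3)*(12*k^2 - 13) + 6)/(4*k^3 - 13*k + 6)^2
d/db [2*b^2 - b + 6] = 4*b - 1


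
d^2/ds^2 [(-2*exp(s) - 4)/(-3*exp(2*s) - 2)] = (18*exp(4*s) + 144*exp(3*s) - 72*exp(2*s) - 96*exp(s) + 8)*exp(s)/(27*exp(6*s) + 54*exp(4*s) + 36*exp(2*s) + 8)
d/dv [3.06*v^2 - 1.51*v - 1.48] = 6.12*v - 1.51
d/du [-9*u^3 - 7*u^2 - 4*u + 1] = -27*u^2 - 14*u - 4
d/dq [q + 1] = 1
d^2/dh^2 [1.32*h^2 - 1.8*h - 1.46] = 2.64000000000000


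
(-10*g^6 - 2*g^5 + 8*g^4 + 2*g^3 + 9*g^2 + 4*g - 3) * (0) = 0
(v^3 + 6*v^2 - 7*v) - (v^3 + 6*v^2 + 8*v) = -15*v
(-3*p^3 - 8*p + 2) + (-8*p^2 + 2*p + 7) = -3*p^3 - 8*p^2 - 6*p + 9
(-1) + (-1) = -2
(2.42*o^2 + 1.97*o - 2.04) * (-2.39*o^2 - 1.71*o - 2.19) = -5.7838*o^4 - 8.8465*o^3 - 3.7929*o^2 - 0.8259*o + 4.4676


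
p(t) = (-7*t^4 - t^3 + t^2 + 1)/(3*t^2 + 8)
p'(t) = -6*t*(-7*t^4 - t^3 + t^2 + 1)/(3*t^2 + 8)^2 + (-28*t^3 - 3*t^2 + 2*t)/(3*t^2 + 8)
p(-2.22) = -6.72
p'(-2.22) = 8.67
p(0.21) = 0.13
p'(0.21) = -0.02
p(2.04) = -6.08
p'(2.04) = -8.38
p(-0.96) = -0.29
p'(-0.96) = 1.71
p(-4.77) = -45.79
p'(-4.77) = 21.65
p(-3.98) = -30.20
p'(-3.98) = 17.81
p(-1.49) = -1.91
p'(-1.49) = 4.50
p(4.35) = -39.66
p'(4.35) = -20.34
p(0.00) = 0.12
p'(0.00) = 0.00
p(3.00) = -16.69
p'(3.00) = -13.62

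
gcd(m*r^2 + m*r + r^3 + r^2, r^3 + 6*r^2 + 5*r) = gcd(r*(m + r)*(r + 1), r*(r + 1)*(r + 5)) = r^2 + r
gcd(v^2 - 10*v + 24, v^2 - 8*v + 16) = v - 4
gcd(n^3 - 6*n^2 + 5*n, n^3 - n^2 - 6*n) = n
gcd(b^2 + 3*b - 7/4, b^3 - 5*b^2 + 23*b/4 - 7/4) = b - 1/2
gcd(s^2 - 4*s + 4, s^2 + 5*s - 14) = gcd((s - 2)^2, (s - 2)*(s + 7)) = s - 2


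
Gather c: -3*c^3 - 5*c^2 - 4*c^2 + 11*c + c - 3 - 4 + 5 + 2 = -3*c^3 - 9*c^2 + 12*c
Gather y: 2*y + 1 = 2*y + 1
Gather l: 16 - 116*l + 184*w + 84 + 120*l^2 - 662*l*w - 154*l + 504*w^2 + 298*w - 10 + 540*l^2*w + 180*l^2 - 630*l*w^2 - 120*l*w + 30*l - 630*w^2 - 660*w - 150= l^2*(540*w + 300) + l*(-630*w^2 - 782*w - 240) - 126*w^2 - 178*w - 60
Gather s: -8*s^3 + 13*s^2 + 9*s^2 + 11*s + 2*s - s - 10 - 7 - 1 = -8*s^3 + 22*s^2 + 12*s - 18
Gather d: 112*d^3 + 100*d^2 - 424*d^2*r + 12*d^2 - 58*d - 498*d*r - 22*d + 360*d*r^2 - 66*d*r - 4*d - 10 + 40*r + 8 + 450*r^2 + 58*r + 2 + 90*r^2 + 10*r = 112*d^3 + d^2*(112 - 424*r) + d*(360*r^2 - 564*r - 84) + 540*r^2 + 108*r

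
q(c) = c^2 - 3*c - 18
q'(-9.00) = -21.00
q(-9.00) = 90.00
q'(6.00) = 9.00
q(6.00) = 0.00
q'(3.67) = 4.34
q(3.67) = -15.54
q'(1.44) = -0.12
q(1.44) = -20.25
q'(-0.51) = -4.02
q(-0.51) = -16.21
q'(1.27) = -0.46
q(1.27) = -20.20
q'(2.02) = 1.04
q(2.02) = -19.98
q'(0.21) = -2.58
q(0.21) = -18.59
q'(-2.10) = -7.20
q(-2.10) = -7.29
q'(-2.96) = -8.92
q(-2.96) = -0.36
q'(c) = 2*c - 3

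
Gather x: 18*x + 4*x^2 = 4*x^2 + 18*x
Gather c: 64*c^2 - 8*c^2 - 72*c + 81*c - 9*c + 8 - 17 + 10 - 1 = 56*c^2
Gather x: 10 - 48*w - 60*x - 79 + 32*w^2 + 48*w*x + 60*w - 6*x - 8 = 32*w^2 + 12*w + x*(48*w - 66) - 77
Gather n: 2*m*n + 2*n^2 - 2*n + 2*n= 2*m*n + 2*n^2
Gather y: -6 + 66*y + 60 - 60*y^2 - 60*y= -60*y^2 + 6*y + 54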